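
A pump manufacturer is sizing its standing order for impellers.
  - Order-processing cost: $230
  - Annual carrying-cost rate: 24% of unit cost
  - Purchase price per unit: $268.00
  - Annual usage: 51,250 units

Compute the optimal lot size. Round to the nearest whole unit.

H = i·C = 0.24 × $268 = $64.3200 per unit-year
Q* = √(2·D·S / H) = √(2·51,250·230 / 64.32) = √366,526.7 ≈ 605.41

605 units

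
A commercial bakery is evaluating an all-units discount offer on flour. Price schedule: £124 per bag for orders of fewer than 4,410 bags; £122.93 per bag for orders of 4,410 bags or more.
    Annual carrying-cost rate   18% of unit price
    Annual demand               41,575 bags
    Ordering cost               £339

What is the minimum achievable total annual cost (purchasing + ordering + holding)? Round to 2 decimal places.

H₁ = 18%×£124 = £22.3200;  H₂ = 18%×£122.93 = £22.1274
EOQ₁ = √(2×41,575×339/22.3200) = 1,123.79  (< 4,410, feasible at tier 1)
EOQ₂ = √(2×41,575×339/22.1274) = 1,128.67  (< 4,410 → use Q = 4,410 at tier-2 price)
TC(tier 1 (EOQ₁), Q≈1,123.8) = £5,180,382.92
TC(tier 2, Q≈4,410.0) = £5,162,801.57
Minimum at tier 2: £5,162,801.57

£5,162,801.57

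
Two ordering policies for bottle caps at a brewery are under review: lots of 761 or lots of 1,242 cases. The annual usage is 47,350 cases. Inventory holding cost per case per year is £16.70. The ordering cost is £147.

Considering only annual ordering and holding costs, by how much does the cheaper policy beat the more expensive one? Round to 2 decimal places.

£474.13

TC(Q) = (D/Q)S + (Q/2)H
TC(761) = (47,350/761)×147 + (761/2)×16.7 = £15,500.80
TC(1,242) = (47,350/1,242)×147 + (1,242/2)×16.7 = £15,974.93
Cheaper: Q = 761.  Difference = £474.13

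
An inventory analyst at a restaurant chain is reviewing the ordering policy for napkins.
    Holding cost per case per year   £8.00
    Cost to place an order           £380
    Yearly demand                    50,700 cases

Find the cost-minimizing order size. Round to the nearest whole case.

2DS/H = 2·50,700·380/8 = 4,816,500.00
EOQ = √4,816,500.00 ≈ 2,194.65

2,195 cases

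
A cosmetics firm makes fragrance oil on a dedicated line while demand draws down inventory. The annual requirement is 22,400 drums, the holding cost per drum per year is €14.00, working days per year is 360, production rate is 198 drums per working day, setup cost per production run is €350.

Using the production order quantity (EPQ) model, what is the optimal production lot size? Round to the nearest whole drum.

1,278 drums

d = 22,400/360 = 62.2222 drums/day;  effective holding cost H(1 − d/p) = 14·(1 − 62.2222/198) = 9.60045
Q* = √(2DS / H_eff) = √(2·22,400·350 / 9.60045) ≈ 1,277.99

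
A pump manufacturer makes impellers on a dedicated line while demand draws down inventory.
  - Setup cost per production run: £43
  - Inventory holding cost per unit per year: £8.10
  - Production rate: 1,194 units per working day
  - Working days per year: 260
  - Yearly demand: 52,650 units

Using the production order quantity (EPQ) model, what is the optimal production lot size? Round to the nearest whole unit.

Daily demand d = 52,650/260 = 202.500; p = 1194; 1 − d/p = 0.83040
EPQ = √(2DS / (H(1 − d/p)))
    = √(2 × 52,650 × 43 / (8.1 × 0.83040)) ≈ 820.47

820 units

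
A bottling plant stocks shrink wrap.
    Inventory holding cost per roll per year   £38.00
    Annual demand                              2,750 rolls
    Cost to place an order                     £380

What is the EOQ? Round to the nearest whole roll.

235 rolls

Optimal lot size Q* = (2 × 2,750 × £380 / £38)^½ ≈ 234.52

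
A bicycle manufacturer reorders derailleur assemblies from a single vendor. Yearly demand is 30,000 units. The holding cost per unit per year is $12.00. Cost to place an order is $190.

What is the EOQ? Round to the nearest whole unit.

Q* = √(2·D·S / H) = √(2·30,000·190 / 12) = √950,000.0 ≈ 974.68

975 units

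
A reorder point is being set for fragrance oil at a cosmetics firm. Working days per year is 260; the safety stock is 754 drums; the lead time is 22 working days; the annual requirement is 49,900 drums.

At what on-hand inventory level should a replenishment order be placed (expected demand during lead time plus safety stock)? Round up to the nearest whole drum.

4,977 drums

Daily demand d = 49,900 / 260 = 191.923 drums/day
Demand during lead time = 191.923 × 22 = 4,222.31
Reorder point = 4,222.31 + 754 = 4,976.31 → round up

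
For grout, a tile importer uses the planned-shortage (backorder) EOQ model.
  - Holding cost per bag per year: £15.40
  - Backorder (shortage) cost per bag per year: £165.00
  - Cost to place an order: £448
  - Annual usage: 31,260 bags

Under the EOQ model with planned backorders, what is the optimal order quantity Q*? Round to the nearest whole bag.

1,410 bags

Basic EOQ = √(2·31,260·448/15.4) = 1,348.615
Backorder adjustment √((H+b)/b) = √((15.4+165)/165) = 1.0456
Q* = 1,348.615 × 1.0456 ≈ 1,410.15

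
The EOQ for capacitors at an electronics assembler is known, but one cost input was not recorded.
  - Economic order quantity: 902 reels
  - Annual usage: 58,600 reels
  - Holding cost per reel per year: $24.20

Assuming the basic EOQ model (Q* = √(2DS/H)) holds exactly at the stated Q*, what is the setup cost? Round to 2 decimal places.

$168.00

Since Q* = (2DS/H)^½, squaring gives Q*²·H = 2DS.
S = Q²H / (2D) = 902² × 24.2 / (2 × 58,600) = 167.9967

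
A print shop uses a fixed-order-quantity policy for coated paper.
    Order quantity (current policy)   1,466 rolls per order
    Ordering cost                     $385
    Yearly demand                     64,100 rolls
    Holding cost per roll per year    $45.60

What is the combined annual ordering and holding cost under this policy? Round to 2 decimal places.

$50,258.70

Orders/yr = 64,100/1,466 = 43.724; ordering cost = 43.724 × $385 = $16,833.90
Average inventory = 1,466/2 = 733; holding cost = 733 × $45.6 = $33,424.80
Total = $16,833.90 + $33,424.80 = $50,258.70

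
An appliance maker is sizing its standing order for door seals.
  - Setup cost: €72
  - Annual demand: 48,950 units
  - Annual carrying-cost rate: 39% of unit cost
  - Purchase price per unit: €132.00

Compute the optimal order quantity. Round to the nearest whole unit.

370 units

H = i·C = 0.39 × €132 = €51.4800 per unit-year
Q* = √(2·D·S / H) = √(2·48,950·72 / 51.48) = √136,923.1 ≈ 370.03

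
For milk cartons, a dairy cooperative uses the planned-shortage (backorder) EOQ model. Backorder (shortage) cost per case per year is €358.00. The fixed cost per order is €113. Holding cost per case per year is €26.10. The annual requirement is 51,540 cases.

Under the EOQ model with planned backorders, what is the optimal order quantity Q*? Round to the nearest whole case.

692 cases

Basic EOQ = √(2·51,540·113/26.1) = 668.046
Backorder adjustment √((H+b)/b) = √((26.1+358)/358) = 1.0358
Q* = 668.046 × 1.0358 ≈ 691.97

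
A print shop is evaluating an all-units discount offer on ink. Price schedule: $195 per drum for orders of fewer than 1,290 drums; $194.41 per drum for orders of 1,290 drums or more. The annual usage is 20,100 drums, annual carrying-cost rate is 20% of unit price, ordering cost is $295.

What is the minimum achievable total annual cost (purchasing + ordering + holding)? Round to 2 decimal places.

H₁ = 20%×$195 = $39.0000;  H₂ = 20%×$194.41 = $38.8820
EOQ₁ = √(2×20,100×295/39.0000) = 551.43  (< 1,290, feasible at tier 1)
EOQ₂ = √(2×20,100×295/38.8820) = 552.27  (< 1,290 → use Q = 1,290 at tier-2 price)
TC(tier 1 (EOQ₁), Q≈551.4) = $3,941,005.84
TC(tier 2, Q≈1,290.0) = $3,937,316.40
Minimum at tier 2: $3,937,316.40

$3,937,316.40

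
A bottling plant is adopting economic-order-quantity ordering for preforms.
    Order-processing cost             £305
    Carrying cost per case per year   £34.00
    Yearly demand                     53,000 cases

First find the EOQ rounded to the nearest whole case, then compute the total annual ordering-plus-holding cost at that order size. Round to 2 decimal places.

Q* = √(2·D·S / H) = √(2·53,000·305 / 34) = √950,882.4 ≈ 975.13 → Q = 975 cases
Annual ordering cost = (D/Q)·S = (53,000/975) × 305 = £16,579.49
Annual holding cost  = (Q/2)·H = (975/2) × 34 = £16,575.00
Total = £16,579.49 + £16,575.00 = £33,154.49

£33,154.49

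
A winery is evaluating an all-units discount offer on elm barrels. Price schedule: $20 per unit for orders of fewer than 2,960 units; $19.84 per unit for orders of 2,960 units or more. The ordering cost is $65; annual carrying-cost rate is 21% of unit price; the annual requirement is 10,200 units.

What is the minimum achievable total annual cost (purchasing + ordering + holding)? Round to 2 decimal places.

H₁ = 21%×$20 = $4.2000;  H₂ = 21%×$19.84 = $4.1664
EOQ₁ = √(2×10,200×65/4.2000) = 561.88  (< 2,960, feasible at tier 1)
EOQ₂ = √(2×10,200×65/4.1664) = 564.15  (< 2,960 → use Q = 2,960 at tier-2 price)
TC(tier 1 (EOQ₁), Q≈561.9) = $206,359.92
TC(tier 2, Q≈2,960.0) = $208,758.26
Minimum at tier 1 (EOQ₁): $206,359.92

$206,359.92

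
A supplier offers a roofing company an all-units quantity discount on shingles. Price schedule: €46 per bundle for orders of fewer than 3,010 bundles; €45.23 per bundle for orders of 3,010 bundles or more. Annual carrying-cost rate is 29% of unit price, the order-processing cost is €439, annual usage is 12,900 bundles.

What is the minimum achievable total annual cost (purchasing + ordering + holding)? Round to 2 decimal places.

H₁ = 29%×€46 = €13.3400;  H₂ = 29%×€45.23 = €13.1167
EOQ₁ = √(2×12,900×439/13.3400) = 921.43  (< 3,010, feasible at tier 1)
EOQ₂ = √(2×12,900×439/13.1167) = 929.24  (< 3,010 → use Q = 3,010 at tier-2 price)
TC(tier 1 (EOQ₁), Q≈921.4) = €605,691.93
TC(tier 2, Q≈3,010.0) = €605,089.06
Minimum at tier 2: €605,089.06

€605,089.06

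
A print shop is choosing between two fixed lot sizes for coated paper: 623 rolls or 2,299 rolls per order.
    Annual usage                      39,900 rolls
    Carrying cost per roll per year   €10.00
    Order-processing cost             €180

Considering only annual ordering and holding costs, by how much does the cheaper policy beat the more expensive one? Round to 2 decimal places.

For each Q, cost = (D/Q)·S + (Q/2)·H.
TC(623) = (39,900/623)×180 + (623/2)×10 = €14,643.09
TC(2,299) = (39,900/2,299)×180 + (2,299/2)×10 = €14,618.97
|ΔTC| = |€14,643.09 − €14,618.97| = €24.12

€24.12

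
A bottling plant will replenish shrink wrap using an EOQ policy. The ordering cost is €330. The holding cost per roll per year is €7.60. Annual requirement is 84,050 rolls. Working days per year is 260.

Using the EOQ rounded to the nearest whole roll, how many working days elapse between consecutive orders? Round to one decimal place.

2DS/H = 2·84,050·330/7.6 = 7,299,078.95
EOQ = √7,299,078.95 ≈ 2,701.68 → Q = 2,702 rolls
Cycle time = (working days × Q)/D = (260 × 2,702) / 84,050 = 8.358 days

8.4 days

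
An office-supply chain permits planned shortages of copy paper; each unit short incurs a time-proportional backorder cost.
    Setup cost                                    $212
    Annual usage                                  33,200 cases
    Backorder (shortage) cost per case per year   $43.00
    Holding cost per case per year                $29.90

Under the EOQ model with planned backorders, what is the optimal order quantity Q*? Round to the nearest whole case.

893 cases

Q* = √(2DS/H) · √((H + b)/b)
   = √(2 × 33,200 × 212 / 29.9) · √((29.9 + 43) / 43)
   = 686.146 × 1.3021 ≈ 893.40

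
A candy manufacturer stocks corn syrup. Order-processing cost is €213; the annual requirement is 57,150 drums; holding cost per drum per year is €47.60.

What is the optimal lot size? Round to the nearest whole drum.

715 drums

Optimal lot size Q* = (2 × 57,150 × €213 / €47.6)^½ ≈ 715.17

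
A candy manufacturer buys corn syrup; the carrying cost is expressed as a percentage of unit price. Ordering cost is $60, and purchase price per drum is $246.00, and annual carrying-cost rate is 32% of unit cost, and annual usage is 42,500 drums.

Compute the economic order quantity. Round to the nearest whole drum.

Holding cost per drum per year: H = 32% × $246 = $78.7200
EOQ = √(2DS/H) = √(2 × 42,500 × 60 / 78.72)
    = √(64,786.59) ≈ 254.53

255 drums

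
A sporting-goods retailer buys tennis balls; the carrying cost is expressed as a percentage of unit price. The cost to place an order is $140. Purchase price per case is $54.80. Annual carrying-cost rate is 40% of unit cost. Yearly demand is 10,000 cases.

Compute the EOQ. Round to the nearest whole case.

Holding cost per case per year: H = 40% × $54.8 = $21.9200
Optimal lot size Q* = (2 × 10,000 × $140 / $21.92)^½ ≈ 357.40

357 cases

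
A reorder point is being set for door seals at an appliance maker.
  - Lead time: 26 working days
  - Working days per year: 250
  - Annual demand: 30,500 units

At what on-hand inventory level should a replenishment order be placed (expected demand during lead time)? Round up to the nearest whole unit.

3,172 units

Daily demand d = 30,500 / 250 = 122.000 units/day
Demand during lead time = 122.000 × 26 = 3,172.00
Reorder point = 3,172.00 → round up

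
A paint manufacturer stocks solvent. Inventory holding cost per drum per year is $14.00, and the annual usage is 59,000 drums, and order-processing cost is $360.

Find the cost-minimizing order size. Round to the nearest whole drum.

1,742 drums

2DS/H = 2·59,000·360/14 = 3,034,285.71
EOQ = √3,034,285.71 ≈ 1,741.92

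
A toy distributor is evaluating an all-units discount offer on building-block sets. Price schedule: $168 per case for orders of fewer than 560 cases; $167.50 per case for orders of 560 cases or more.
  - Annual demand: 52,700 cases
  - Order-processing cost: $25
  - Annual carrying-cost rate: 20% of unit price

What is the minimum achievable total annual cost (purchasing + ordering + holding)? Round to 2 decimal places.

$8,838,982.68

H₁ = 20%×$168 = $33.6000;  H₂ = 20%×$167.50 = $33.5000
EOQ₁ = √(2×52,700×25/33.6000) = 280.04  (< 560, feasible at tier 1)
EOQ₂ = √(2×52,700×25/33.5000) = 280.46  (< 560 → use Q = 560 at tier-2 price)
TC(tier 1 (EOQ₁), Q≈280.0) = $8,863,009.36
TC(tier 2, Q≈560.0) = $8,838,982.68
Minimum at tier 2: $8,838,982.68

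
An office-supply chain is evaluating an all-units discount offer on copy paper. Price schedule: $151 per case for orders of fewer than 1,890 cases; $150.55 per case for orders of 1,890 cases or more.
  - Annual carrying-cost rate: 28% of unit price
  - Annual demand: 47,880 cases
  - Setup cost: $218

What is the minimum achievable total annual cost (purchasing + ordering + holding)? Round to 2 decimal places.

$7,253,692.20

H₁ = 28%×$151 = $42.2800;  H₂ = 28%×$150.55 = $42.1540
EOQ₁ = √(2×47,880×218/42.2800) = 702.67  (< 1,890, feasible at tier 1)
EOQ₂ = √(2×47,880×218/42.1540) = 703.72  (< 1,890 → use Q = 1,890 at tier-2 price)
TC(tier 1 (EOQ₁), Q≈702.7) = $7,259,588.98
TC(tier 2, Q≈1,890.0) = $7,253,692.20
Minimum at tier 2: $7,253,692.20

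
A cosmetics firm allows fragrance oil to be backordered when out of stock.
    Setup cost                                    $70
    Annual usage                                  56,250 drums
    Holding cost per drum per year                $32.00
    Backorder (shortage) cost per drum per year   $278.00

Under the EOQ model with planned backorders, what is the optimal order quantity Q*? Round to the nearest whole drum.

524 drums

Q* = √(2DS/H) · √((H + b)/b)
   = √(2 × 56,250 × 70 / 32) · √((32 + 278) / 278)
   = 496.078 × 1.0560 ≈ 523.85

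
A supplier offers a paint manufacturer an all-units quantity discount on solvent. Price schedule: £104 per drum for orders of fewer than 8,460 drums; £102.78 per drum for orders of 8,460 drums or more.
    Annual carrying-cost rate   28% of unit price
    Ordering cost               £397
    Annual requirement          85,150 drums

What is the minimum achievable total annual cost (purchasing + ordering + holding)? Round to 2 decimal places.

£8,877,445.44

H₁ = 28%×£104 = £29.1200;  H₂ = 28%×£102.78 = £28.7784
EOQ₁ = √(2×85,150×397/29.1200) = 1,523.73  (< 8,460, feasible at tier 1)
EOQ₂ = √(2×85,150×397/28.7784) = 1,532.74  (< 8,460 → use Q = 8,460 at tier-2 price)
TC(tier 1 (EOQ₁), Q≈1,523.7) = £8,899,970.90
TC(tier 2, Q≈8,460.0) = £8,877,445.44
Minimum at tier 2: £8,877,445.44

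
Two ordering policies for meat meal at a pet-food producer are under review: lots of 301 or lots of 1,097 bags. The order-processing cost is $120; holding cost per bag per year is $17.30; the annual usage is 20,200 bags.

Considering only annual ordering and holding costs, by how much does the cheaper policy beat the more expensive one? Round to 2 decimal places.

TC(Q) = (D/Q)S + (Q/2)H
TC(301) = (20,200/301)×120 + (301/2)×17.3 = $10,656.81
TC(1,097) = (20,200/1,097)×120 + (1,097/2)×17.3 = $11,698.71
|ΔTC| = |$10,656.81 − $11,698.71| = $1,041.91

$1,041.91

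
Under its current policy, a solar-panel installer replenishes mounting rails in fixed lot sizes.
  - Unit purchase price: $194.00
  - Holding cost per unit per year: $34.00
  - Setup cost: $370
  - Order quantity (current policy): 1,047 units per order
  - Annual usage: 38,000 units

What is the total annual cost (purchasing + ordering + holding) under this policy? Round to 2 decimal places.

Orders/yr = 38,000/1,047 = 36.294; ordering cost = 36.294 × $370 = $13,428.84
Average inventory = 1,047/2 = 523.5; holding cost = 523.5 × $34 = $17,799.00
Purchase cost = D·C = 38,000 × 194 = $7,372,000.00
Total = $13,428.84 + $17,799.00 + $7,372,000.00 = $7,403,227.84

$7,403,227.84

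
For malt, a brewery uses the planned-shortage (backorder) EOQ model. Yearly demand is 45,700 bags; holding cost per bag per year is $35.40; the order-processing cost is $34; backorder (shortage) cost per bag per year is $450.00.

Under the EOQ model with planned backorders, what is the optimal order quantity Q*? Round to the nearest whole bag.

308 bags

Basic EOQ = √(2·45,700·34/35.4) = 296.286
Backorder adjustment √((H+b)/b) = √((35.4+450)/450) = 1.0386
Q* = 296.286 × 1.0386 ≈ 307.72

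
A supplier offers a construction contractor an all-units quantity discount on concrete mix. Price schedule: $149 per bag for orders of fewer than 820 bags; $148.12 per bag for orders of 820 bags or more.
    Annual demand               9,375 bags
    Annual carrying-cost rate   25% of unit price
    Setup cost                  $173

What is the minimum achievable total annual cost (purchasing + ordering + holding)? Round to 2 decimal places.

$1,405,785.20

H₁ = 25%×$149 = $37.2500;  H₂ = 25%×$148.12 = $37.0300
EOQ₁ = √(2×9,375×173/37.2500) = 295.09  (< 820, feasible at tier 1)
EOQ₂ = √(2×9,375×173/37.0300) = 295.97  (< 820 → use Q = 820 at tier-2 price)
TC(tier 1 (EOQ₁), Q≈295.1) = $1,407,867.26
TC(tier 2, Q≈820.0) = $1,405,785.20
Minimum at tier 2: $1,405,785.20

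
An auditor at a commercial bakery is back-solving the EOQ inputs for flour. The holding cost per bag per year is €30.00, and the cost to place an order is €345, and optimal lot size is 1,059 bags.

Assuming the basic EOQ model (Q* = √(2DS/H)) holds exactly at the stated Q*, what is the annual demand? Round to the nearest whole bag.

From Q* = √(2DS/H) ⇒ Q*² = 2DS/H.
D = Q²H / (2S) = 1,059² × 30 / (2 × 345) = 48,760.04

48,760 bags per year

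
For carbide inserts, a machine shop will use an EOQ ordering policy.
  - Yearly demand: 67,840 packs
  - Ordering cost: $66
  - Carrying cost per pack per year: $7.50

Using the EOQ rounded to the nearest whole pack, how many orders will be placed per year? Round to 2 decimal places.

EOQ = √(2DS/H) = √(2 × 67,840 × 66 / 7.5)
    = √(1,193,984.00) ≈ 1,092.70 → Q = 1,093
Orders per year = D/Q = 67,840 / 1,093 = 62.068

62.07 orders per year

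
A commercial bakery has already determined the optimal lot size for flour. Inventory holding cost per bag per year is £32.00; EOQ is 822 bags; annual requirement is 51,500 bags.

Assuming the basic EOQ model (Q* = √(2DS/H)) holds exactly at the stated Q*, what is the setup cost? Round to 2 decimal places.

£209.92

Since Q* = (2DS/H)^½, squaring gives Q*²·H = 2DS.
S = Q²H / (2D) = 822² × 32 / (2 × 51,500) = 209.9212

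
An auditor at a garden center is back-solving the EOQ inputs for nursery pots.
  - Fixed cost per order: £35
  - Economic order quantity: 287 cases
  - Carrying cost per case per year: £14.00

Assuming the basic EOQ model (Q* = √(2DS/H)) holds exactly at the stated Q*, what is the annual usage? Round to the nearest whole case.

From Q* = √(2DS/H) ⇒ Q*² = 2DS/H.
D = Q²H / (2S) = 287² × 14 / (2 × 35) = 16,473.80

16,474 cases per year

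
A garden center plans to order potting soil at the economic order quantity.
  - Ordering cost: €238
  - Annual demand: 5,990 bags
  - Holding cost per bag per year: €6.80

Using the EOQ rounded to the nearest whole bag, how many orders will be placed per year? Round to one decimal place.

9.2 orders per year

Optimal lot size Q* = (2 × 5,990 × €238 / €6.8)^½ ≈ 647.53 → Q = 648
N = D/Q = 5,990/648 ≈ 9.244 orders/yr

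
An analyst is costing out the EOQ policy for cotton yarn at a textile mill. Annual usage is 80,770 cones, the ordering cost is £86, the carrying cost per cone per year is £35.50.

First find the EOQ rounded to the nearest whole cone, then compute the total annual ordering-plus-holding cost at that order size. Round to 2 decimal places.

Q* = √(2·D·S / H) = √(2·80,770·86 / 35.5) = √391,336.3 ≈ 625.57 → Q = 626 cones
Annual ordering cost = (D/Q)·S = (80,770/626) × 86 = £11,096.20
Annual holding cost  = (Q/2)·H = (626/2) × 35.5 = £11,111.50
Total = £11,096.20 + £11,111.50 = £22,207.70

£22,207.70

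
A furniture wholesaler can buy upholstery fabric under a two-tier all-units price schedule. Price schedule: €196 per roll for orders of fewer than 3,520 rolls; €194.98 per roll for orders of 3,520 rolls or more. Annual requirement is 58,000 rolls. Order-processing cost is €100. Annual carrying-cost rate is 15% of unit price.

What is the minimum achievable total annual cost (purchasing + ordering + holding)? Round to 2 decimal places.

€11,361,962.45

H₁ = 15%×€196 = €29.4000;  H₂ = 15%×€194.98 = €29.2470
EOQ₁ = √(2×58,000×100/29.4000) = 628.14  (< 3,520, feasible at tier 1)
EOQ₂ = √(2×58,000×100/29.2470) = 629.78  (< 3,520 → use Q = 3,520 at tier-2 price)
TC(tier 1 (EOQ₁), Q≈628.1) = €11,386,467.27
TC(tier 2, Q≈3,520.0) = €11,361,962.45
Minimum at tier 2: €11,361,962.45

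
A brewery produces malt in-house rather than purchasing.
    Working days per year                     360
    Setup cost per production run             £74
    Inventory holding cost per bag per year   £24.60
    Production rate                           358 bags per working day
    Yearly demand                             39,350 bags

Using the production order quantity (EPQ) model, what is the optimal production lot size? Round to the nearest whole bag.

584 bags

d = 39,350/360 = 109.3056 bags/day;  effective holding cost H(1 − d/p) = 24.6·(1 − 109.3056/358) = 17.08906
Q* = √(2DS / H_eff) = √(2·39,350·74 / 17.08906) ≈ 583.77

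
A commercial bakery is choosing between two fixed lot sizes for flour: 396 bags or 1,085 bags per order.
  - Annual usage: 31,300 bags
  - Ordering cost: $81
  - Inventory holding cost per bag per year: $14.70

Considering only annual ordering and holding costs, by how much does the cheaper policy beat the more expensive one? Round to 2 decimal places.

For each Q, cost = (D/Q)·S + (Q/2)·H.
TC(396) = (31,300/396)×81 + (396/2)×14.7 = $9,312.87
TC(1,085) = (31,300/1,085)×81 + (1,085/2)×14.7 = $10,311.43
Lots of 396 are cheaper by $998.56.

$998.56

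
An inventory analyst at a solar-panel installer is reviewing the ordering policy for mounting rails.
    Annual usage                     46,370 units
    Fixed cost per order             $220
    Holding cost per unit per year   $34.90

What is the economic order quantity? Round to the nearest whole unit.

EOQ = √(2DS/H) = √(2 × 46,370 × 220 / 34.9)
    = √(584,607.45) ≈ 764.60

765 units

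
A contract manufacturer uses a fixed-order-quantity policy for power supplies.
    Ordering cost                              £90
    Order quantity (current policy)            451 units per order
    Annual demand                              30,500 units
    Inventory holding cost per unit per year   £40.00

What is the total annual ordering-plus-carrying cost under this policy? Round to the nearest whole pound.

Ordering: D/Q × S = 30,500/451 × £90 = £6,086.47
Holding:  Q/2 × H = 451/2 × £40 = £9,020.00
Total = £6,086.47 + £9,020.00 = £15,106.47

£15,106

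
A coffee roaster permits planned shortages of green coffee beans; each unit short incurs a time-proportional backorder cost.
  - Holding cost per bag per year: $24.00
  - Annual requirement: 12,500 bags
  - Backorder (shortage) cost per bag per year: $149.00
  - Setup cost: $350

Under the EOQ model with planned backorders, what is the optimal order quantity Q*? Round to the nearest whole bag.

Basic EOQ = √(2·12,500·350/24) = 603.807
Backorder adjustment √((H+b)/b) = √((24+149)/149) = 1.0775
Q* = 603.807 × 1.0775 ≈ 650.62

651 bags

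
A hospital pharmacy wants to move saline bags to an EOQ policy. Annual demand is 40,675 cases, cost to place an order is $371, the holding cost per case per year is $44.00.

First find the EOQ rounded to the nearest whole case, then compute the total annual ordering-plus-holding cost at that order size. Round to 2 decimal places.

Optimal lot size Q* = (2 × 40,675 × $371 / $44)^½ ≈ 828.21 → Q = 828 cases
Ordering: D/Q × S = 40,675/828 × $371 = $18,225.15
Holding:  Q/2 × H = 828/2 × $44 = $18,216.00
Total = $18,225.15 + $18,216.00 = $36,441.15

$36,441.15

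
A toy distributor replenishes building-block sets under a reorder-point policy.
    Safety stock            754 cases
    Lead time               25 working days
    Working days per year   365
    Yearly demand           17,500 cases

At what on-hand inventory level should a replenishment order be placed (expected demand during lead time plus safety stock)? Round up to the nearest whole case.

Daily demand d = 17,500 / 365 = 47.945 cases/day
Demand during lead time = 47.945 × 25 = 1,198.63
Reorder point = 1,198.63 + 754 = 1,952.63 → round up

1,953 cases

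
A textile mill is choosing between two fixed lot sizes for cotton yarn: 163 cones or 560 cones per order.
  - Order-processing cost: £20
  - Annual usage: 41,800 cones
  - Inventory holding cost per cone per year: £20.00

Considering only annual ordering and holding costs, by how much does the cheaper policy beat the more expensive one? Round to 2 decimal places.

£334.02

For each Q, cost = (D/Q)·S + (Q/2)·H.
TC(163) = (41,800/163)×20 + (163/2)×20 = £6,758.83
TC(560) = (41,800/560)×20 + (560/2)×20 = £7,092.86
|ΔTC| = |£6,758.83 − £7,092.86| = £334.02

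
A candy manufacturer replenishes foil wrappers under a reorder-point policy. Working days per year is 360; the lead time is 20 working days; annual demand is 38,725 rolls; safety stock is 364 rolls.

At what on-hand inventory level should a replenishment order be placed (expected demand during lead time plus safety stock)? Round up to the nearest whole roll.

2,516 rolls

Daily demand d = 38,725 / 360 = 107.569 rolls/day
Demand during lead time = 107.569 × 20 = 2,151.39
Reorder point = 2,151.39 + 364 = 2,515.39 → round up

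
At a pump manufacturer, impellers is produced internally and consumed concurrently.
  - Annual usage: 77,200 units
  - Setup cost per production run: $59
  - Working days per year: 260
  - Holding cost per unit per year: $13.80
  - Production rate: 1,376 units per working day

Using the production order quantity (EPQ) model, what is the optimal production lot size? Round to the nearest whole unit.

917 units

d = 77,200/260 = 296.9231 units/day;  effective holding cost H(1 − d/p) = 13.8·(1 − 296.9231/1376) = 10.82214
Q* = √(2DS / H_eff) = √(2·77,200·59 / 10.82214) ≈ 917.47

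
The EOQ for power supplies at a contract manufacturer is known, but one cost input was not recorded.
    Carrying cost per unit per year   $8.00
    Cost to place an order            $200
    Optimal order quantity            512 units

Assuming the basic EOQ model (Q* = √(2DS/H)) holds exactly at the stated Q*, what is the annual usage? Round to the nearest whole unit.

5,243 units per year

EOQ relation: Q² = 2DS/H, so rearrange for the unknown.
D = Q²H / (2S) = 512² × 8 / (2 × 200) = 5,242.88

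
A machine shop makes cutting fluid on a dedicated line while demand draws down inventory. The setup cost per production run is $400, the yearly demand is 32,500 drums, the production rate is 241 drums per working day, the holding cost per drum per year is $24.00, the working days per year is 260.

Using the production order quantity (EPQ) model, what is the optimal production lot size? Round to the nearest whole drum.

1,500 drums

d = 32,500/260 = 125.0000 drums/day;  effective holding cost H(1 − d/p) = 24·(1 − 125.0000/241) = 11.55187
Q* = √(2DS / H_eff) = √(2·32,500·400 / 11.55187) ≈ 1,500.24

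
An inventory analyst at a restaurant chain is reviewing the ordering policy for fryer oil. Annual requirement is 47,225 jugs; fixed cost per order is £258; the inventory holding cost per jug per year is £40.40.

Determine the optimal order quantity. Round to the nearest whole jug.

Q* = √(2·D·S / H) = √(2·47,225·258 / 40.4) = √603,170.8 ≈ 776.64

777 jugs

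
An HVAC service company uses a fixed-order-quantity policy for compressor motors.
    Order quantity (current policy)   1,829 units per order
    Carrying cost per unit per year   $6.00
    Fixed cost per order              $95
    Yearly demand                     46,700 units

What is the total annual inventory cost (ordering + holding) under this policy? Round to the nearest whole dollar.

$7,913

Orders/yr = 46,700/1,829 = 25.533; ordering cost = 25.533 × $95 = $2,425.64
Average inventory = 1,829/2 = 914.5; holding cost = 914.5 × $6 = $5,487.00
Total = $2,425.64 + $5,487.00 = $7,912.64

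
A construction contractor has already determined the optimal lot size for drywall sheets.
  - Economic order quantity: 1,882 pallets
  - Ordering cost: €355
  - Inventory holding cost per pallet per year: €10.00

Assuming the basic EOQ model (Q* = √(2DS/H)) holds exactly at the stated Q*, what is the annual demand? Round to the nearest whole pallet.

Since Q* = (2DS/H)^½, squaring gives Q*²·H = 2DS.
D = Q²H / (2S) = 1,882² × 10 / (2 × 355) = 49,886.25

49,886 pallets per year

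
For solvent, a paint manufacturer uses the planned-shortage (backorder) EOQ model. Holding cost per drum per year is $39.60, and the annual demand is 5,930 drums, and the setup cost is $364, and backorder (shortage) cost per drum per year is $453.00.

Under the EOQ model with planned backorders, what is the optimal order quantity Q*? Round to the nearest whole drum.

Q* = √(2DS/H) · √((H + b)/b)
   = √(2 × 5,930 × 364 / 39.6) · √((39.6 + 453) / 453)
   = 330.176 × 1.0428 ≈ 344.31

344 drums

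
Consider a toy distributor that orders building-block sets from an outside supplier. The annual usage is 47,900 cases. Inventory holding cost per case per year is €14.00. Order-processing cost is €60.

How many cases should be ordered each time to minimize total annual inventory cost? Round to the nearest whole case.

Optimal lot size Q* = (2 × 47,900 × €60 / €14)^½ ≈ 640.76

641 cases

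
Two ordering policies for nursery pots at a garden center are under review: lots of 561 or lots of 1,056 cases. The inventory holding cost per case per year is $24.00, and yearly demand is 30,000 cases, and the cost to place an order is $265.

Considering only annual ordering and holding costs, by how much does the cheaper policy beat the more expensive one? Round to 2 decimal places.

For each Q, cost = (D/Q)·S + (Q/2)·H.
TC(561) = (30,000/561)×265 + (561/2)×24 = $20,903.12
TC(1,056) = (30,000/1,056)×265 + (1,056/2)×24 = $20,200.41
|ΔTC| = |$20,903.12 − $20,200.41| = $702.71

$702.71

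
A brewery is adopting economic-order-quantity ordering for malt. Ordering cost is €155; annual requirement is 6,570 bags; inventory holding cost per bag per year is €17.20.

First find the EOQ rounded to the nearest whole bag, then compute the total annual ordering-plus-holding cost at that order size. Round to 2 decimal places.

€5,918.72

Optimal lot size Q* = (2 × 6,570 × €155 / €17.2)^½ ≈ 344.11 → Q = 344 bags
Annual ordering cost = (D/Q)·S = (6,570/344) × 155 = €2,960.32
Annual holding cost  = (Q/2)·H = (344/2) × 17.2 = €2,958.40
Total = €2,960.32 + €2,958.40 = €5,918.72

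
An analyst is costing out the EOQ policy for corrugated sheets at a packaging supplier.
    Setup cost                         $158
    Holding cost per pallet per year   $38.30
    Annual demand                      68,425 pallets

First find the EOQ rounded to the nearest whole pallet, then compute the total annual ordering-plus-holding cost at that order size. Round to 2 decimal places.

2DS/H = 2·68,425·158/38.3 = 564,550.91
EOQ = √564,550.91 ≈ 751.37 → Q = 751 pallets
Orders/yr = 68,425/751 = 91.112; ordering cost = 91.112 × $158 = $14,395.67
Average inventory = 751/2 = 375.5; holding cost = 375.5 × $38.3 = $14,381.65
Total = $14,395.67 + $14,381.65 = $28,777.32

$28,777.32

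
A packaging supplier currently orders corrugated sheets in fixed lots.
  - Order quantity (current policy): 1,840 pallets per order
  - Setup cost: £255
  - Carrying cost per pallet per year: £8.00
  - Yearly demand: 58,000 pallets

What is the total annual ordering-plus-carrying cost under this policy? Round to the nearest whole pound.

Orders/yr = 58,000/1,840 = 31.522; ordering cost = 31.522 × £255 = £8,038.04
Average inventory = 1,840/2 = 920; holding cost = 920 × £8 = £7,360.00
Total = £8,038.04 + £7,360.00 = £15,398.04

£15,398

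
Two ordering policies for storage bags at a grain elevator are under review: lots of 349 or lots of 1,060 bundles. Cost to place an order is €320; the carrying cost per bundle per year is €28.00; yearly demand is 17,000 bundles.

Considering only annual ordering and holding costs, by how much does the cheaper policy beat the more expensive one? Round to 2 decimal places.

TC(Q) = (D/Q)S + (Q/2)H
TC(349) = (17,000/349)×320 + (349/2)×28 = €20,473.39
TC(1,060) = (17,000/1,060)×320 + (1,060/2)×28 = €19,972.08
Cheaper: Q = 1,060.  Difference = €501.32

€501.32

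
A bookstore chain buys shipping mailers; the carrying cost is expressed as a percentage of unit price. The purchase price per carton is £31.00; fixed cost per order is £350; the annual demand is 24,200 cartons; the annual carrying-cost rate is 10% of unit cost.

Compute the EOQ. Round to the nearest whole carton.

2,338 cartons

H = i·C = 0.1 × £31 = £3.1000 per carton-year
EOQ = √(2DS/H) = √(2 × 24,200 × 350 / 3.1)
    = √(5,464,516.13) ≈ 2,337.63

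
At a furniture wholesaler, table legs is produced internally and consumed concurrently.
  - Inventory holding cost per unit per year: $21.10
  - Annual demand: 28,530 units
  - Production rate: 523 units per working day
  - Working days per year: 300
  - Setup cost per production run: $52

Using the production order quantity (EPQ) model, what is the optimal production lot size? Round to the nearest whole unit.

415 units

d = 28,530/300 = 95.1000 units/day;  effective holding cost H(1 − d/p) = 21.1·(1 − 95.1000/523) = 17.26327
Q* = √(2DS / H_eff) = √(2·28,530·52 / 17.26327) ≈ 414.58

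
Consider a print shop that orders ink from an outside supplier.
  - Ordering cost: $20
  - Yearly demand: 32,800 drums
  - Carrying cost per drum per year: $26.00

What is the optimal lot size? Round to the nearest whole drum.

225 drums

EOQ = √(2DS/H) = √(2 × 32,800 × 20 / 26)
    = √(50,461.54) ≈ 224.64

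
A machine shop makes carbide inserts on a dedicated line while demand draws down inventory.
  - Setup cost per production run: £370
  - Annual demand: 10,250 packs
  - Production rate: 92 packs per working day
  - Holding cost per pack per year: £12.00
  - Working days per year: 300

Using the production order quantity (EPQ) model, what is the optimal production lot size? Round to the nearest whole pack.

1,003 packs

d = 10,250/300 = 34.1667 packs/day;  effective holding cost H(1 − d/p) = 12·(1 − 34.1667/92) = 7.54348
Q* = √(2DS / H_eff) = √(2·10,250·370 / 7.54348) ≈ 1,002.75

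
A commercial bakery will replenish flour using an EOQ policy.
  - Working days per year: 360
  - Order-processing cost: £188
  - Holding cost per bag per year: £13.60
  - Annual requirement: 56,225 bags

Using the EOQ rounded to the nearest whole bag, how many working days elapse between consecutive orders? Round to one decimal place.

8.0 days

Q* = √(2·D·S / H) = √(2·56,225·188 / 13.6) = √1,554,455.9 ≈ 1,246.78 → Q = 1,247 bags
T = Q/D × 360 days = 1,247/56,225 × 360 = 7.984 days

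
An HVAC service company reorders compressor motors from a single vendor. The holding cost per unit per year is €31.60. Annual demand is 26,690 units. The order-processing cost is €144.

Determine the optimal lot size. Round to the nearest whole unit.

EOQ = √(2DS/H) = √(2 × 26,690 × 144 / 31.6)
    = √(243,250.63) ≈ 493.20

493 units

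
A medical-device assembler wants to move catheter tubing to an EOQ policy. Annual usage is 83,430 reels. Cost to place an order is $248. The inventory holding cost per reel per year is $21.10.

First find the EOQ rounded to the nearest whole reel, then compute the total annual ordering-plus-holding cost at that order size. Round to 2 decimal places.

Q* = √(2·D·S / H) = √(2·83,430·248 / 21.1) = √1,961,198.1 ≈ 1,400.43 → Q = 1,400 reels
Annual ordering cost = (D/Q)·S = (83,430/1,400) × 248 = $14,779.03
Annual holding cost  = (Q/2)·H = (1,400/2) × 21.1 = $14,770.00
Total = $14,779.03 + $14,770.00 = $29,549.03

$29,549.03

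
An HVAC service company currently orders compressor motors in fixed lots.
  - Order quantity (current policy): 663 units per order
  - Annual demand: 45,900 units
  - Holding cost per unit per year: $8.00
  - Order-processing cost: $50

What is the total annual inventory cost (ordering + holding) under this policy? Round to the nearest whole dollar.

$6,114

Annual ordering cost = (D/Q)·S = (45,900/663) × 50 = $3,461.54
Annual holding cost  = (Q/2)·H = (663/2) × 8 = $2,652.00
Total = $3,461.54 + $2,652.00 = $6,113.54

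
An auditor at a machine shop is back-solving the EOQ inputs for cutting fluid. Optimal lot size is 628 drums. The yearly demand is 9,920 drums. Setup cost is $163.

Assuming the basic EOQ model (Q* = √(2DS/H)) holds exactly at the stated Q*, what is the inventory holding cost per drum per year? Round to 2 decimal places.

From Q* = √(2DS/H) ⇒ Q*² = 2DS/H.
H = 2DS / Q² = 2 × 9,920 × 163 / 628² = 8.1999

$8.20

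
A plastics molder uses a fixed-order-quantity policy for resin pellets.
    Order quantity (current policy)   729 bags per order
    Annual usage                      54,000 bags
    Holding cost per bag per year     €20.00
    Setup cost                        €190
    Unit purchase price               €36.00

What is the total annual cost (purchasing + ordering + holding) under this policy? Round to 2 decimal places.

€1,965,364.07

Annual ordering cost = (D/Q)·S = (54,000/729) × 190 = €14,074.07
Annual holding cost  = (Q/2)·H = (729/2) × 20 = €7,290.00
Purchase cost = D·C = 54,000 × 36 = €1,944,000.00
Total = €14,074.07 + €7,290.00 + €1,944,000.00 = €1,965,364.07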